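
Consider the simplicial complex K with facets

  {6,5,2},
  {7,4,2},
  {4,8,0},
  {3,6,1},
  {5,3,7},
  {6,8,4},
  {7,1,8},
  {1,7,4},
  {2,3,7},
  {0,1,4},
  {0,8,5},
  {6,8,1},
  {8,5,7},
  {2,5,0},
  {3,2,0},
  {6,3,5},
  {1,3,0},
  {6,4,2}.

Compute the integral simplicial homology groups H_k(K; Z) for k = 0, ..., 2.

Fix the vertex order 0 < 1 < 2 < 3 < 4 < 5 < 6 < 7 < 8 and write every simplex with vertices in increasing order. Then dim K = 2 and the simplices of K are:

  0-simplices (9): [0], [1], [2], [3], [4], [5], [6], [7], [8]
  1-simplices (27): (27 of them)
  2-simplices (18): [0,1,3], [0,1,4], [0,2,3], [0,2,5], [0,4,8], [0,5,8], [1,3,6], [1,4,7], [1,6,8], [1,7,8], [2,3,7], [2,4,6], [2,4,7], [2,5,6], [3,5,6], [3,5,7], [4,6,8], [5,7,8]

so the chain groups are C_0 ≅ Z^9, C_1 ≅ Z^27, C_2 ≅ Z^18.

The boundary map ∂_1: C_1 → C_0 sends each edge [p,q] (with p < q) to q − p. For instance
  ∂[7,8] = [8] − [7].
As a 9×27 matrix over Z this has rank 8, with invariant factors (1,1,1,1,1,1,1,1).

Boundary ∂_2: C_2 → C_1 acts by ∂[p,q,r] = [q,r] − [p,r] + [p,q]. For instance
  ∂[0,5,8] = [5,8] − [0,8] + [0,5],
  ∂[1,4,7] = [4,7] − [1,7] + [1,4].
As a 27×18 matrix over Z this has rank 18, with invariant factors (1,1,1,1,1,1,1,1,1,1,1,1,1,1,1,1,1,2).

Reading off H_k = ker ∂_k / im ∂_{k+1}:

  H_0: rank C_0 − rank ∂_1 = 9 − 8 = 1, and the invariant factors of ∂_1 are all 1, so H_0 ≅ Z.
  H_1: rank ker ∂_1 − rank ∂_2 = (27 − 8) − 18 = 1, and ∂_2 has invariant factor 2 > 1, so H_1 ≅ Z × Z/2.
  H_2: rank ker ∂_2 − rank ∂_3 = (18 − 18) − 0 = 0, and there is no ∂_3, so H_2 ≅ 0.

(K is a triangulation of the Klein bottle.)

H_0 ≅ Z,  H_1 ≅ Z × Z/2,  H_2 = 0.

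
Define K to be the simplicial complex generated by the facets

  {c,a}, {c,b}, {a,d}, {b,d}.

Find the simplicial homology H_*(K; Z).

We work with the vertex ordering a < b < c < d. The simplices of K, each written with vertices in increasing order, are:

  0-simplices (4): a, b, c, d
  1-simplices (4): ac, ad, bc, bd

Hence C_0 ≅ Z^4, C_1 ≅ Z^4.

Boundary ∂_1: C_1 → C_0 maps an edge to its endpoints' difference, ∂[p,q] = q − p.
The 4×4 boundary matrix has rank 3 and Smith normal form diag(1,1,1).

Computing H_k = (kernel of ∂_k) / (image of ∂_{k+1}):

  H_0: rank C_0 − rank ∂_1 = 4 − 3 = 1, and the invariant factors of ∂_1 are all 1, so H_0 ≅ Z.
  H_1: rank ker ∂_1 − rank ∂_2 = (4 − 3) − 0 = 1, and there is no ∂_2, so H_1 ≅ Z.

As a check, the Euler characteristic is 4 − 4 = 0, which agrees with 1 − 1 = 0.
(K is a triangulation of the circle S^1.)

H_0 = Z,  H_1 = Z.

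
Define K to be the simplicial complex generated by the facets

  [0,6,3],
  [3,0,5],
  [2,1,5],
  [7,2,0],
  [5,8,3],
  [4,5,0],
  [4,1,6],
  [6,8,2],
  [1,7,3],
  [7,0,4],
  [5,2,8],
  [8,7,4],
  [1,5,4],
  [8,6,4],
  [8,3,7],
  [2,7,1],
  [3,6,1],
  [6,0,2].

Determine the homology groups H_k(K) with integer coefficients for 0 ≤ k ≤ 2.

Order the vertices as 0 < 1 < 2 < 3 < 4 < 5 < 6 < 7 < 8. Listing each simplex with vertices in this order, K has dimension 2 with simplices:

  0-simplices (9): [0], [1], [2], [3], [4], [5], [6], [7], [8]
  1-simplices (27): (27 of them)
  2-simplices (18): [0,2,6], [0,2,7], [0,3,5], [0,3,6], [0,4,5], [0,4,7], [1,2,5], [1,2,7], [1,3,6], [1,3,7], [1,4,5], [1,4,6], [2,5,8], [2,6,8], [3,5,8], [3,7,8], [4,6,8], [4,7,8]

Hence C_0 ≅ Z^9, C_1 ≅ Z^27, C_2 ≅ Z^18.

Boundary ∂_1: C_1 → C_0 maps an edge to its endpoints' difference, ∂[p,q] = q − p. For instance
  ∂[1,5] = [5] − [1].
This gives a 9×27 integer matrix of rank 8; reducing to Smith normal form yields diagonal entries (1,1,1,1,1,1,1,1).

∂_2: C_2 → C_1 maps a triangle to the signed sum of its edges. For instance
  ∂[0,2,6] = [2,6] − [0,6] + [0,2],
  ∂[2,5,8] = [5,8] − [2,8] + [2,5].
The 27×18 boundary matrix has rank 17 and Smith normal form diag(1,1,1,1,1,1,1,1,1,1,1,1,1,1,1,1,1).

Now H_k = ker ∂_k / im ∂_{k+1}, so:

  H_0: rank C_0 − rank ∂_1 = 9 − 8 = 1, and the invariant factors of ∂_1 are all 1, so H_0 = Z.
  H_1: rank ker ∂_1 − rank ∂_2 = (27 − 8) − 17 = 2, and the invariant factors of ∂_2 are all 1, so H_1 = Z^2.
  H_2: rank ker ∂_2 − rank ∂_3 = (18 − 17) − 0 = 1, and there is no ∂_3, so H_2 = Z.

(K is a triangulation of the torus T^2.)

H_0 ≅ Z,  H_1 ≅ Z^2,  H_2 ≅ Z.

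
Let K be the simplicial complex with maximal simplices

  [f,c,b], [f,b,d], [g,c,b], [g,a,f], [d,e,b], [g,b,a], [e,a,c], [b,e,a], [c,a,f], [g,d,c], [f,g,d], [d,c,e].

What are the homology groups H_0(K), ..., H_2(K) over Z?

Order the vertices as a < b < c < d < e < f < g. Listing each simplex with vertices in this order, K has dimension 2 with simplices:

  0-simplices (7): a, b, c, d, e, f, g
  1-simplices (18): ab, ac, ae, af, ag, bc, bd, be, bf, bg, cd, ce, cf, cg, de, df, dg, fg
  2-simplices (12): abe, abg, ace, acf, afg, bcf, bcg, bde, bdf, cde, cdg, dfg

Hence C_0 ≅ Z^7, C_1 ≅ Z^18, C_2 ≅ Z^12.

∂_1: C_1 → C_0 maps an edge to its endpoints' difference, ∂[p,q] = q − p.
This gives a 7×18 integer matrix of rank 6; reducing to Smith normal form yields diagonal entries (1,1,1,1,1,1).

The boundary map ∂_2: C_2 → C_1 maps a triangle to the signed sum of its edges. For instance
  ∂ace = ce − ae + ac,
  ∂abe = be − ae + ab.
The 18×12 boundary matrix has rank 12 and Smith normal form diag(1,1,1,1,1,1,1,1,1,1,1,2).

Now H_k = ker ∂_k / im ∂_{k+1}, so:

  H_0: rank C_0 − rank ∂_1 = 7 − 6 = 1, and the invariant factors of ∂_1 are all 1, so H_0 ≅ Z.
  H_1: rank ker ∂_1 − rank ∂_2 = (18 − 6) − 12 = 0, and ∂_2 has invariant factor 2 > 1, so H_1 ≅ Z/2.
  H_2: rank ker ∂_2 − rank ∂_3 = (12 − 12) − 0 = 0, and there is no ∂_3, so H_2 ≅ 0.

H_0 = Z,  H_1 = Z/2,  H_2 = 0.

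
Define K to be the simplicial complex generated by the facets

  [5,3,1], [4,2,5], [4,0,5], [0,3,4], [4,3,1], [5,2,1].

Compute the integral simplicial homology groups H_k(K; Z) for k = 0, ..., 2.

H_0 ≅ Z,  H_1 ≅ Z,  H_2 = 0.

Fix the vertex order 0 < 1 < 2 < 3 < 4 < 5 and write every simplex with vertices in increasing order. Then dim K = 2 and the simplices of K are:

  0-simplices (6): [0], [1], [2], [3], [4], [5]
  1-simplices (12): [0,3], [0,4], [0,5], [1,2], [1,3], [1,4], [1,5], [2,4], [2,5], [3,4], [3,5], [4,5]
  2-simplices (6): [0,3,4], [0,4,5], [1,2,5], [1,3,4], [1,3,5], [2,4,5]

giving chain groups C_0 ≅ Z^6, C_1 ≅ Z^12, C_2 ≅ Z^6.

The boundary map ∂_1: C_1 → C_0 sends each edge [p,q] (with p < q) to q − p. For instance
  ∂[0,3] = [3] − [0].
The 6×12 boundary matrix has rank 5 and Smith normal form diag(1,1,1,1,1).

∂_2: C_2 → C_1 acts by ∂[p,q,r] = [q,r] − [p,r] + [p,q]. For instance
  ∂[2,4,5] = [4,5] − [2,5] + [2,4],
  ∂[1,3,5] = [3,5] − [1,5] + [1,3].
The resulting 12×6 matrix has rank 6, and its Smith normal form has invariant factors (1,1,1,1,1,1).

Now H_k = ker ∂_k / im ∂_{k+1}, so:

  H_0: rank C_0 − rank ∂_1 = 6 − 5 = 1, and the invariant factors of ∂_1 are all 1, so H_0 ≅ Z.
  H_1: rank ker ∂_1 − rank ∂_2 = (12 − 5) − 6 = 1, and the invariant factors of ∂_2 are all 1, so H_1 ≅ Z.
  H_2: rank ker ∂_2 − rank ∂_3 = (6 − 6) − 0 = 0, and there is no ∂_3, so H_2 ≅ 0.

As a check, the Euler characteristic is 6 − 12 + 6 = 0, which agrees with 1 − 1 + 0 = 0.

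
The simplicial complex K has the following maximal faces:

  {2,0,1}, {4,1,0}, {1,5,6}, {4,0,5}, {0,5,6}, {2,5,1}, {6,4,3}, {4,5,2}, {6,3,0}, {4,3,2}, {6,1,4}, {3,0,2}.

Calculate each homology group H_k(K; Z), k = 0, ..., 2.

K has 7 vertices, 18 edges, 12 triangles.
rank ∂_0 = 0, rank ∂_1 = 6 ⇒ b_0 = 7 − 0 − 6 = 1; all invariant factors of ∂_1 are 1 so no torsion. So H_0 ≅ Z.
rank ∂_1 = 6, rank ∂_2 = 12 ⇒ b_1 = 18 − 6 − 12 = 0; ∂_2 has invariant factor(s) [2] giving torsion. So H_1 ≅ Z_2.
rank ∂_2 = 12, rank ∂_3 = 0 ⇒ b_2 = 12 − 12 − 0 = 0. So H_2 ≅ 0.

H_0 = Z,  H_1 = Z_2,  H_2 = 0.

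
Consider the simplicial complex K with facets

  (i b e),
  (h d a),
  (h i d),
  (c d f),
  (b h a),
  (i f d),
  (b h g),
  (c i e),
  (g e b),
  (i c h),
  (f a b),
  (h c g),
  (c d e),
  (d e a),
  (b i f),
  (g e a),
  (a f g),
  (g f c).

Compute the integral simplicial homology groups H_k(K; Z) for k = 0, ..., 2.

Order the vertices as a < b < c < d < e < f < g < h < i. Listing each simplex with vertices in this order, K has dimension 2 with simplices:

  0-simplices (9): a, b, c, d, e, f, g, h, i
  1-simplices (27): ab, ad, ae, af, ag, ah, be, bf, bg, bh, bi, cd, ce, cf, cg, ch, ci, de, df, dh, di, eg, ei, fg, fi, gh, hi
  2-simplices (18): abf, abh, ade, adh, aeg, afg, beg, bei, bfi, bgh, cde, cdf, cei, cfg, cgh, chi, dfi, dhi

giving chain groups C_0 ≅ Z^9, C_1 ≅ Z^27, C_2 ≅ Z^18.

Boundary ∂_1: C_1 → C_0 sends each edge [p,q] (with p < q) to q − p.
This gives a 9×27 integer matrix of rank 8; reducing to Smith normal form yields diagonal entries (1,1,1,1,1,1,1,1).

The boundary map ∂_2: C_2 → C_1 acts by ∂[p,q,r] = [q,r] − [p,r] + [p,q]. For instance
  ∂dhi = hi − di + dh,
  ∂abh = bh − ah + ab.
As a 27×18 matrix over Z this has rank 18, with invariant factors (1,1,1,1,1,1,1,1,1,1,1,1,1,1,1,1,1,2).

Computing H_k = (kernel of ∂_k) / (image of ∂_{k+1}):

  H_0: rank C_0 − rank ∂_1 = 9 − 8 = 1, and the invariant factors of ∂_1 are all 1, so H_0 ≅ Z.
  H_1: rank ker ∂_1 − rank ∂_2 = (27 − 8) − 18 = 1, and ∂_2 has invariant factor 2 > 1, so H_1 ≅ Z ⊕ Z_2.
  H_2: rank ker ∂_2 − rank ∂_3 = (18 − 18) − 0 = 0, and there is no ∂_3, so H_2 ≅ 0.

As a check, the Euler characteristic is 9 − 27 + 18 = 0, which agrees with 1 − 1 + 0 = 0.

H_0 ≅ Z,  H_1 ≅ Z ⊕ Z_2,  H_2 = 0.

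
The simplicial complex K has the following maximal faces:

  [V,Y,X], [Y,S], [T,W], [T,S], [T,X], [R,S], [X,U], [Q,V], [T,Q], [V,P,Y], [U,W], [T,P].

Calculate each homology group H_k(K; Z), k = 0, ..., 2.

H_0 = Z,  H_1 = Z^4,  H_2 = 0.

K has 10 vertices, 15 edges, 2 triangles.
rank ∂_0 = 0, rank ∂_1 = 9 ⇒ b_0 = 10 − 0 − 9 = 1; all invariant factors of ∂_1 are 1 so no torsion. So H_0 = Z.
rank ∂_1 = 9, rank ∂_2 = 2 ⇒ b_1 = 15 − 9 − 2 = 4; all invariant factors of ∂_2 are 1 so no torsion. So H_1 = Z^4.
rank ∂_2 = 2, rank ∂_3 = 0 ⇒ b_2 = 2 − 2 − 0 = 0. So H_2 = 0.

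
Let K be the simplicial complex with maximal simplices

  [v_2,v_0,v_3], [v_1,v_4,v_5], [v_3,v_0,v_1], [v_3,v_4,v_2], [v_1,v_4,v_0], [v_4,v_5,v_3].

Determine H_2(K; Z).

Order the vertices as v_0 < v_1 < v_2 < v_3 < v_4 < v_5. Listing each simplex with vertices in this order, K has dimension 2 with simplices:

  0-simplices (6): [v_0], [v_1], [v_2], [v_3], [v_4], [v_5]
  1-simplices (12): [v_0,v_1], [v_0,v_2], [v_0,v_3], [v_0,v_4], [v_1,v_3], [v_1,v_4], [v_1,v_5], [v_2,v_3], [v_2,v_4], [v_3,v_4], [v_3,v_5], [v_4,v_5]
  2-simplices (6): [v_0,v_1,v_3], [v_0,v_1,v_4], [v_0,v_2,v_3], [v_1,v_4,v_5], [v_2,v_3,v_4], [v_3,v_4,v_5]

so the chain groups are C_0 ≅ Z^6, C_1 ≅ Z^12, C_2 ≅ Z^6.

The boundary map ∂_1: C_1 → C_0 is given by ∂[p,q] = [q] − [p]. For instance
  ∂[v_3,v_5] = [v_5] − [v_3].
The 6×12 boundary matrix has rank 5 and Smith normal form diag(1,1,1,1,1).

∂_2: C_2 → C_1 sends each 2-simplex [p,q,r] to [q,r] − [p,r] + [p,q]. For instance
  ∂[v_0,v_1,v_4] = [v_1,v_4] − [v_0,v_4] + [v_0,v_1],
  ∂[v_2,v_3,v_4] = [v_3,v_4] − [v_2,v_4] + [v_2,v_3].
As a 12×6 matrix over Z this has rank 6, with invariant factors (1,1,1,1,1,1).

Reading off H_k = ker ∂_k / im ∂_{k+1}:

  H_2: rank ker ∂_2 − rank ∂_3 = (6 − 6) − 0 = 0, and there is no ∂_3, so H_2 = 0.

H_2 ≅ 0.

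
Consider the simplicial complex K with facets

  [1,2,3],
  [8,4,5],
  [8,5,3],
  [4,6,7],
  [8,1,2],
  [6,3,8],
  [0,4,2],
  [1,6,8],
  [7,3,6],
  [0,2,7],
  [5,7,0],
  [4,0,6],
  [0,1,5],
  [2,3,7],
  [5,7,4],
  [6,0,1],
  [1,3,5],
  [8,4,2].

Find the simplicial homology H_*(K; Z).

H_0 = Z,  H_1 = Z ⊕ Z/2,  H_2 = 0.

We work with the vertex ordering 0 < 1 < 2 < 3 < 4 < 5 < 6 < 7 < 8. The simplices of K, each written with vertices in increasing order, are:

  0-simplices (9): [0], [1], [2], [3], [4], [5], [6], [7], [8]
  1-simplices (27): (27 of them)
  2-simplices (18): [0,1,5], [0,1,6], [0,2,4], [0,2,7], [0,4,6], [0,5,7], [1,2,3], [1,2,8], [1,3,5], [1,6,8], [2,3,7], [2,4,8], [3,5,8], [3,6,7], [3,6,8], [4,5,7], [4,5,8], [4,6,7]

giving chain groups C_0 ≅ Z^9, C_1 ≅ Z^27, C_2 ≅ Z^18.

The boundary map ∂_1: C_1 → C_0 maps an edge to its endpoints' difference, ∂[p,q] = q − p. For instance
  ∂[3,6] = [6] − [3].
As a 9×27 matrix over Z this has rank 8, with invariant factors (1,1,1,1,1,1,1,1).

The boundary map ∂_2: C_2 → C_1 maps a triangle to the signed sum of its edges. For instance
  ∂[1,2,8] = [2,8] − [1,8] + [1,2],
  ∂[2,4,8] = [4,8] − [2,8] + [2,4].
This gives a 27×18 integer matrix of rank 18; reducing to Smith normal form yields diagonal entries (1,1,1,1,1,1,1,1,1,1,1,1,1,1,1,1,1,2).

Computing H_k = (kernel of ∂_k) / (image of ∂_{k+1}):

  H_0: rank C_0 − rank ∂_1 = 9 − 8 = 1, and the invariant factors of ∂_1 are all 1, so H_0 ≅ Z.
  H_1: rank ker ∂_1 − rank ∂_2 = (27 − 8) − 18 = 1, and ∂_2 has invariant factor 2 > 1, so H_1 ≅ Z ⊕ Z/2.
  H_2: rank ker ∂_2 − rank ∂_3 = (18 − 18) − 0 = 0, and there is no ∂_3, so H_2 ≅ 0.

(K is a triangulation of the Klein bottle.)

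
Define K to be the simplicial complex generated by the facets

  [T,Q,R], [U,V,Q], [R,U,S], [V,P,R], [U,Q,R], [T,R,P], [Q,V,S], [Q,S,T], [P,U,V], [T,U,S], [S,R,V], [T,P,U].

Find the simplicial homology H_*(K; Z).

H_0 = Z,  H_1 = Z/2Z,  H_2 = 0.

Order the vertices as P < Q < R < S < T < U < V. Listing each simplex with vertices in this order, K has dimension 2 with simplices:

  0-simplices (7): P, Q, R, S, T, U, V
  1-simplices (18): PR, PT, PU, PV, QR, QS, QT, QU, QV, RS, RT, RU, RV, ST, SU, SV, TU, UV
  2-simplices (12): PRT, PRV, PTU, PUV, QRT, QRU, QST, QSV, QUV, RSU, RSV, STU

giving chain groups C_0 ≅ Z^7, C_1 ≅ Z^18, C_2 ≅ Z^12.

The boundary map ∂_1: C_1 → C_0 sends each edge [p,q] (with p < q) to q − p. For instance
  ∂PT = T − P.
This gives a 7×18 integer matrix of rank 6; reducing to Smith normal form yields diagonal entries (1,1,1,1,1,1).

∂_2: C_2 → C_1 acts by ∂[p,q,r] = [q,r] − [p,r] + [p,q]. For instance
  ∂QUV = UV − QV + QU,
  ∂QSV = SV − QV + QS.
The resulting 18×12 matrix has rank 12, and its Smith normal form has invariant factors (1,1,1,1,1,1,1,1,1,1,1,2).

Computing H_k = (kernel of ∂_k) / (image of ∂_{k+1}):

  H_0: rank C_0 − rank ∂_1 = 7 − 6 = 1, and the invariant factors of ∂_1 are all 1, so H_0 = Z.
  H_1: rank ker ∂_1 − rank ∂_2 = (18 − 6) − 12 = 0, and ∂_2 has invariant factor 2 > 1, so H_1 = Z/2Z.
  H_2: rank ker ∂_2 − rank ∂_3 = (12 − 12) − 0 = 0, and there is no ∂_3, so H_2 = 0.

(K is a triangulation of the real projective plane RP^2.)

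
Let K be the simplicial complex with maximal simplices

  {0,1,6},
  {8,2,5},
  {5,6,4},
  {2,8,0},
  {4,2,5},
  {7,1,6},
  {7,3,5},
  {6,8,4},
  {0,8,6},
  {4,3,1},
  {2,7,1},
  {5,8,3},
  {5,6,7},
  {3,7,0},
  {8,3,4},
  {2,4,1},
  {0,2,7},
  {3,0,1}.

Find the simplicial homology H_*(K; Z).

H_0 ≅ Z,  H_1 ≅ Z ⊕ Z/2Z,  H_2 = 0.

We work with the vertex ordering 0 < 1 < 2 < 3 < 4 < 5 < 6 < 7 < 8. The simplices of K, each written with vertices in increasing order, are:

  0-simplices (9): [0], [1], [2], [3], [4], [5], [6], [7], [8]
  1-simplices (27): (27 of them)
  2-simplices (18): [0,1,3], [0,1,6], [0,2,7], [0,2,8], [0,3,7], [0,6,8], [1,2,4], [1,2,7], [1,3,4], [1,6,7], [2,4,5], [2,5,8], [3,4,8], [3,5,7], [3,5,8], [4,5,6], [4,6,8], [5,6,7]

Hence C_0 ≅ Z^9, C_1 ≅ Z^27, C_2 ≅ Z^18.

The boundary map ∂_1: C_1 → C_0 is given by ∂[p,q] = [q] − [p].
The 9×27 boundary matrix has rank 8 and Smith normal form diag(1,1,1,1,1,1,1,1).

∂_2: C_2 → C_1 maps a triangle to the signed sum of its edges. For instance
  ∂[5,6,7] = [6,7] − [5,7] + [5,6],
  ∂[0,1,3] = [1,3] − [0,3] + [0,1].
This gives a 27×18 integer matrix of rank 18; reducing to Smith normal form yields diagonal entries (1,1,1,1,1,1,1,1,1,1,1,1,1,1,1,1,1,2).

From H_k ≅ ker(∂_k) / im(∂_{k+1}) we obtain:

  H_0: rank C_0 − rank ∂_1 = 9 − 8 = 1, and the invariant factors of ∂_1 are all 1, so H_0 ≅ Z.
  H_1: rank ker ∂_1 − rank ∂_2 = (27 − 8) − 18 = 1, and ∂_2 has invariant factor 2 > 1, so H_1 ≅ Z ⊕ Z/2Z.
  H_2: rank ker ∂_2 − rank ∂_3 = (18 − 18) − 0 = 0, and there is no ∂_3, so H_2 ≅ 0.

(K is a triangulation of the Klein bottle.)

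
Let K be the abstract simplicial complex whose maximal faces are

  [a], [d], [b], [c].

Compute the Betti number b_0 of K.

b_0 = 4.

We work with the vertex ordering a < b < c < d. The simplices of K, each written with vertices in increasing order, are:

  0-simplices (4): a, b, c, d

so the chain groups are C_0 ≅ Z^4.

From H_k ≅ ker(∂_k) / im(∂_{k+1}) we obtain:

  H_0: rank C_0 − rank ∂_1 = 4 − 0 = 4, and there is no ∂_1, so H_0 ≅ Z^4.

Hence the Betti numbers are b_0 = 4.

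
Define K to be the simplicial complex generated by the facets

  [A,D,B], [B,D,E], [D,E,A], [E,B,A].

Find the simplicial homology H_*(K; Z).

H_0 = Z,  H_1 = 0,  H_2 = Z.

Order the vertices as A < B < D < E. Listing each simplex with vertices in this order, K has dimension 2 with simplices:

  0-simplices (4): A, B, D, E
  1-simplices (6): AB, AD, AE, BD, BE, DE
  2-simplices (4): ABD, ABE, ADE, BDE

Hence C_0 ≅ Z^4, C_1 ≅ Z^6, C_2 ≅ Z^4.

∂_1: C_1 → C_0 maps an edge to its endpoints' difference, ∂[p,q] = q − p. For instance
  ∂BE = E − B.
This gives a 4×6 integer matrix of rank 3; reducing to Smith normal form yields diagonal entries (1,1,1).

The boundary map ∂_2: C_2 → C_1 maps a triangle to the signed sum of its edges. For instance
  ∂ABE = BE − AE + AB,
  ∂BDE = DE − BE + BD.
The resulting 6×4 matrix has rank 3, and its Smith normal form has invariant factors (1,1,1).

Computing H_k = (kernel of ∂_k) / (image of ∂_{k+1}):

  H_0: rank C_0 − rank ∂_1 = 4 − 3 = 1, and the invariant factors of ∂_1 are all 1, so H_0 ≅ Z.
  H_1: rank ker ∂_1 − rank ∂_2 = (6 − 3) − 3 = 0, and the invariant factors of ∂_2 are all 1, so H_1 ≅ 0.
  H_2: rank ker ∂_2 − rank ∂_3 = (4 − 3) − 0 = 1, and there is no ∂_3, so H_2 ≅ Z.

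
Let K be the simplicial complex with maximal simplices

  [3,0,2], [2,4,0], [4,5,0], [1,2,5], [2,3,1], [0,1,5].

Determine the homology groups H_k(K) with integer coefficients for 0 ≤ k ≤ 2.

Order the vertices as 0 < 1 < 2 < 3 < 4 < 5. Listing each simplex with vertices in this order, K has dimension 2 with simplices:

  0-simplices (6): [0], [1], [2], [3], [4], [5]
  1-simplices (12): [0,1], [0,2], [0,3], [0,4], [0,5], [1,2], [1,3], [1,5], [2,3], [2,4], [2,5], [4,5]
  2-simplices (6): [0,1,5], [0,2,3], [0,2,4], [0,4,5], [1,2,3], [1,2,5]

giving chain groups C_0 ≅ Z^6, C_1 ≅ Z^12, C_2 ≅ Z^6.

The boundary map ∂_1: C_1 → C_0 maps an edge to its endpoints' difference, ∂[p,q] = q − p.
The resulting 6×12 matrix has rank 5, and its Smith normal form has invariant factors (1,1,1,1,1).

The boundary map ∂_2: C_2 → C_1 maps a triangle to the signed sum of its edges. For instance
  ∂[1,2,3] = [2,3] − [1,3] + [1,2],
  ∂[0,2,3] = [2,3] − [0,3] + [0,2].
As a 12×6 matrix over Z this has rank 6, with invariant factors (1,1,1,1,1,1).

Reading off H_k = ker ∂_k / im ∂_{k+1}:

  H_0: rank C_0 − rank ∂_1 = 6 − 5 = 1, and the invariant factors of ∂_1 are all 1, so H_0 ≅ Z.
  H_1: rank ker ∂_1 − rank ∂_2 = (12 − 5) − 6 = 1, and the invariant factors of ∂_2 are all 1, so H_1 ≅ Z.
  H_2: rank ker ∂_2 − rank ∂_3 = (6 − 6) − 0 = 0, and there is no ∂_3, so H_2 ≅ 0.

H_0 = Z,  H_1 = Z,  H_2 = 0.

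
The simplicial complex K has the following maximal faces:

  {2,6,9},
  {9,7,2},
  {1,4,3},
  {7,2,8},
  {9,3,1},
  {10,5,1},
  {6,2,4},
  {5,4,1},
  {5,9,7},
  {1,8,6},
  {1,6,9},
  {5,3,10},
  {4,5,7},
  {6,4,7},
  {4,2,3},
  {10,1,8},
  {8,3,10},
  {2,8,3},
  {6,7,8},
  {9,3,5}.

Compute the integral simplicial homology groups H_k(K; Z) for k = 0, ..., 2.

K has 10 vertices, 30 edges, 20 triangles.
rank ∂_0 = 0, rank ∂_1 = 9 ⇒ b_0 = 10 − 0 − 9 = 1; all invariant factors of ∂_1 are 1 so no torsion. So H_0 ≅ Z.
rank ∂_1 = 9, rank ∂_2 = 20 ⇒ b_1 = 30 − 9 − 20 = 1; ∂_2 has invariant factor(s) [2] giving torsion. So H_1 ≅ Z ⊕ Z/2.
rank ∂_2 = 20, rank ∂_3 = 0 ⇒ b_2 = 20 − 20 − 0 = 0. So H_2 ≅ 0.

H_0 ≅ Z,  H_1 ≅ Z ⊕ Z/2,  H_2 = 0.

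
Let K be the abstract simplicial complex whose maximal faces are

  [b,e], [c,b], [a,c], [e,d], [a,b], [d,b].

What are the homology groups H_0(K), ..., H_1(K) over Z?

H_0 ≅ Z,  H_1 ≅ Z^2.

We work with the vertex ordering a < b < c < d < e. The simplices of K, each written with vertices in increasing order, are:

  0-simplices (5): a, b, c, d, e
  1-simplices (6): ab, ac, bc, bd, be, de

giving chain groups C_0 ≅ Z^5, C_1 ≅ Z^6.

Boundary ∂_1: C_1 → C_0 maps an edge to its endpoints' difference, ∂[p,q] = q − p. For instance
  ∂be = e − b.
The 5×6 boundary matrix has rank 4 and Smith normal form diag(1,1,1,1).

Computing H_k = (kernel of ∂_k) / (image of ∂_{k+1}):

  H_0: rank C_0 − rank ∂_1 = 5 − 4 = 1, and the invariant factors of ∂_1 are all 1, so H_0 ≅ Z.
  H_1: rank ker ∂_1 − rank ∂_2 = (6 − 4) − 0 = 2, and there is no ∂_2, so H_1 ≅ Z^2.

(K is a triangulation of a wedge of 2 circles.)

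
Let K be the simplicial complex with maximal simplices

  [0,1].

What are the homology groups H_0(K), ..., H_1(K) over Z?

Fix the vertex order 0 < 1 and write every simplex with vertices in increasing order. Then dim K = 1 and the simplices of K are:

  0-simplices (2): [0], [1]
  1-simplices (1): [0,1]

giving chain groups C_0 ≅ Z^2, C_1 ≅ Z^1.

The boundary map ∂_1: C_1 → C_0 maps an edge to its endpoints' difference, ∂[p,q] = q − p. For instance
  ∂[0,1] = [1] − [0].
The resulting 2×1 matrix has rank 1, and its Smith normal form has invariant factors (1).

Reading off H_k = ker ∂_k / im ∂_{k+1}:

  H_0: rank C_0 − rank ∂_1 = 2 − 1 = 1, and the invariant factors of ∂_1 are all 1, so H_0 ≅ Z.
  H_1: rank ker ∂_1 − rank ∂_2 = (1 − 1) − 0 = 0, and there is no ∂_2, so H_1 ≅ 0.

As a check, the Euler characteristic is 2 − 1 = 1, which agrees with 1 − 0 = 1.

H_0 = Z,  H_1 = 0.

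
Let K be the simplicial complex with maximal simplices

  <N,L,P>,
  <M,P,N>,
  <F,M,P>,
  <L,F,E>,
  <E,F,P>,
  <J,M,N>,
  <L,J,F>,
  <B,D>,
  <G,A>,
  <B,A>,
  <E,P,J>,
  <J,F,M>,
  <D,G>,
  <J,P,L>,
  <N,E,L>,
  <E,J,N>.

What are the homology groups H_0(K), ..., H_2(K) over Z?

Take the total order A < B < D < E < F < G < J < L < M < N < P on the vertex set. Then K (dimension 2) consists of the simplices:

  0-simplices (11): A, B, D, E, F, G, J, L, M, N, P
  1-simplices (22): AB, AG, BD, DG, EF, EJ, EL, EN, EP, FJ, FL, FM, FP, JL, JM, JN, JP, LN, LP, MN, MP, NP
  2-simplices (12): EFL, EFP, EJN, EJP, ELN, FJL, FJM, FMP, JLP, JMN, LNP, MNP

giving chain groups C_0 ≅ Z^11, C_1 ≅ Z^22, C_2 ≅ Z^12.

∂_1: C_1 → C_0 sends each edge [p,q] (with p < q) to q − p. For instance
  ∂DG = G − D.
The resulting 11×22 matrix has rank 9, and its Smith normal form has invariant factors (1,1,1,1,1,1,1,1,1).

The boundary map ∂_2: C_2 → C_1 maps a triangle to the signed sum of its edges. For instance
  ∂ELN = LN − EN + EL,
  ∂MNP = NP − MP + MN.
The resulting 22×12 matrix has rank 12, and its Smith normal form has invariant factors (1,1,1,1,1,1,1,1,1,1,1,2).

Now H_k = ker ∂_k / im ∂_{k+1}, so:

  H_0: rank C_0 − rank ∂_1 = 11 − 9 = 2, and the invariant factors of ∂_1 are all 1, so H_0 = Z^2.
  H_1: rank ker ∂_1 − rank ∂_2 = (22 − 9) − 12 = 1, and ∂_2 has invariant factor 2 > 1, so H_1 = Z ⊕ Z/2.
  H_2: rank ker ∂_2 − rank ∂_3 = (12 − 12) − 0 = 0, and there is no ∂_3, so H_2 = 0.

As a check, the Euler characteristic is 11 − 22 + 12 = 1, which agrees with 2 − 1 + 0 = 1.
(K is a triangulation of the disjoint union of the circle S^1 and the real projective plane RP^2.)

H_0 = Z^2,  H_1 = Z ⊕ Z/2,  H_2 = 0.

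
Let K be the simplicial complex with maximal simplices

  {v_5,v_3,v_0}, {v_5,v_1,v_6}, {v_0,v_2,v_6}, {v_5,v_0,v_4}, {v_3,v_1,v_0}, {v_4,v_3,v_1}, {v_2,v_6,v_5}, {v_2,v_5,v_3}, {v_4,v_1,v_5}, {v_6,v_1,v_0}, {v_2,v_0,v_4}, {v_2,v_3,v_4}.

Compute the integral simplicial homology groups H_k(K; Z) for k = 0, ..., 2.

Fix the vertex order v_0 < v_1 < v_2 < v_3 < v_4 < v_5 < v_6 and write every simplex with vertices in increasing order. Then dim K = 2 and the simplices of K are:

  0-simplices (7): [v_0], [v_1], [v_2], [v_3], [v_4], [v_5], [v_6]
  1-simplices (18): (18 of them)
  2-simplices (12): (12 of them)

giving chain groups C_0 ≅ Z^7, C_1 ≅ Z^18, C_2 ≅ Z^12.

∂_1: C_1 → C_0 is given by ∂[p,q] = [q] − [p].
The resulting 7×18 matrix has rank 6, and its Smith normal form has invariant factors (1,1,1,1,1,1).

Boundary ∂_2: C_2 → C_1 sends each 2-simplex [p,q,r] to [q,r] − [p,r] + [p,q]. For instance
  ∂[v_0,v_3,v_5] = [v_3,v_5] − [v_0,v_5] + [v_0,v_3],
  ∂[v_0,v_1,v_3] = [v_1,v_3] − [v_0,v_3] + [v_0,v_1].
As a 18×12 matrix over Z this has rank 12, with invariant factors (1,1,1,1,1,1,1,1,1,1,1,2).

From H_k ≅ ker(∂_k) / im(∂_{k+1}) we obtain:

  H_0: rank C_0 − rank ∂_1 = 7 − 6 = 1, and the invariant factors of ∂_1 are all 1, so H_0 = Z.
  H_1: rank ker ∂_1 − rank ∂_2 = (18 − 6) − 12 = 0, and ∂_2 has invariant factor 2 > 1, so H_1 = Z/2.
  H_2: rank ker ∂_2 − rank ∂_3 = (12 − 12) − 0 = 0, and there is no ∂_3, so H_2 = 0.

As a check, the Euler characteristic is 7 − 18 + 12 = 1, which agrees with 1 − 0 + 0 = 1.
(K is a triangulation of the real projective plane RP^2.)

H_0 = Z,  H_1 = Z/2,  H_2 = 0.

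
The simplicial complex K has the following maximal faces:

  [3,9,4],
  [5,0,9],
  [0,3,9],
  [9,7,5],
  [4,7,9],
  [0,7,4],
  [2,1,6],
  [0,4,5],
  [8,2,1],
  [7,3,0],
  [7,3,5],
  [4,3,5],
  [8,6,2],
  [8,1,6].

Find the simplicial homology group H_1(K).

H_1 ≅ Z/2Z.

Take the total order 0 < 1 < 2 < 3 < 4 < 5 < 6 < 7 < 8 < 9 on the vertex set. Then K (dimension 2) consists of the simplices:

  0-simplices (10): [0], [1], [2], [3], [4], [5], [6], [7], [8], [9]
  1-simplices (21): [0,3], [0,4], [0,5], [0,7], [0,9], [1,2], [1,6], [1,8], [2,6], [2,8], [3,4], [3,5], [3,7], [3,9], [4,5], [4,7], [4,9], [5,7], [5,9], [6,8], [7,9]
  2-simplices (14): [0,3,7], [0,3,9], [0,4,5], [0,4,7], [0,5,9], [1,2,6], [1,2,8], [1,6,8], [2,6,8], [3,4,5], [3,4,9], [3,5,7], [4,7,9], [5,7,9]

Hence C_0 ≅ Z^10, C_1 ≅ Z^21, C_2 ≅ Z^14.

Boundary ∂_1: C_1 → C_0 is given by ∂[p,q] = [q] − [p]. For instance
  ∂[1,6] = [6] − [1].
As a 10×21 matrix over Z this has rank 8, with invariant factors (1,1,1,1,1,1,1,1).

Boundary ∂_2: C_2 → C_1 maps a triangle to the signed sum of its edges. For instance
  ∂[1,6,8] = [6,8] − [1,8] + [1,6],
  ∂[5,7,9] = [7,9] − [5,9] + [5,7].
The 21×14 boundary matrix has rank 13 and Smith normal form diag(1,1,1,1,1,1,1,1,1,1,1,1,2).

Reading off H_k = ker ∂_k / im ∂_{k+1}:

  H_1: rank ker ∂_1 − rank ∂_2 = (21 − 8) − 13 = 0, and ∂_2 has invariant factor 2 > 1, so H_1 ≅ Z/2Z.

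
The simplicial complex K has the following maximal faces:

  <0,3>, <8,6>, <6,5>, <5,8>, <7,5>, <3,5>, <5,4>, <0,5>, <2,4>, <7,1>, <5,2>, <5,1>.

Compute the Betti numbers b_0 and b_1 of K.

Take the total order 0 < 1 < 2 < 3 < 4 < 5 < 6 < 7 < 8 on the vertex set. Then K (dimension 1) consists of the simplices:

  0-simplices (9): [0], [1], [2], [3], [4], [5], [6], [7], [8]
  1-simplices (12): [0,3], [0,5], [1,5], [1,7], [2,4], [2,5], [3,5], [4,5], [5,6], [5,7], [5,8], [6,8]

Hence C_0 ≅ Z^9, C_1 ≅ Z^12.

∂_1: C_1 → C_0 maps an edge to its endpoints' difference, ∂[p,q] = q − p.
This gives a 9×12 integer matrix of rank 8; reducing to Smith normal form yields diagonal entries (1,1,1,1,1,1,1,1).

Reading off H_k = ker ∂_k / im ∂_{k+1}:

  H_0: rank C_0 − rank ∂_1 = 9 − 8 = 1, and the invariant factors of ∂_1 are all 1, so H_0 = Z.
  H_1: rank ker ∂_1 − rank ∂_2 = (12 − 8) − 0 = 4, and there is no ∂_2, so H_1 = Z^4.

As a check, the Euler characteristic is 9 − 12 = -3, which agrees with 1 − 4 = -3.
(K is a triangulation of a wedge of 4 circles.)

Hence the Betti numbers are b_0 = 1, b_1 = 4.

b_0 = 1, b_1 = 4.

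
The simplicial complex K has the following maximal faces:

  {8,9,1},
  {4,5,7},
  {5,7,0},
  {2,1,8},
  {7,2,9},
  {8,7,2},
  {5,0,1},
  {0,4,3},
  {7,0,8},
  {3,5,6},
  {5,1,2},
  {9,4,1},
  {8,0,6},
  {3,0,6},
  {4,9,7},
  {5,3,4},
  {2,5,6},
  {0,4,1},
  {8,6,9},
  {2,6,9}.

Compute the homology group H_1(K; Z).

H_1 ≅ Z ⊕ Z_2.

Order the vertices as 0 < 1 < 2 < 3 < 4 < 5 < 6 < 7 < 8 < 9. Listing each simplex with vertices in this order, K has dimension 2 with simplices:

  0-simplices (10): [0], [1], [2], [3], [4], [5], [6], [7], [8], [9]
  1-simplices (30): (30 of them)
  2-simplices (20): (20 of them)

Hence C_0 ≅ Z^10, C_1 ≅ Z^30, C_2 ≅ Z^20.

Boundary ∂_1: C_1 → C_0 is given by ∂[p,q] = [q] − [p].
This gives a 10×30 integer matrix of rank 9; reducing to Smith normal form yields diagonal entries (1,1,1,1,1,1,1,1,1).

The boundary map ∂_2: C_2 → C_1 acts by ∂[p,q,r] = [q,r] − [p,r] + [p,q]. For instance
  ∂[1,8,9] = [8,9] − [1,9] + [1,8],
  ∂[2,7,9] = [7,9] − [2,9] + [2,7].
This gives a 30×20 integer matrix of rank 20; reducing to Smith normal form yields diagonal entries (1,1,1,1,1,1,1,1,1,1,1,1,1,1,1,1,1,1,1,2).

Reading off H_k = ker ∂_k / im ∂_{k+1}:

  H_1: rank ker ∂_1 − rank ∂_2 = (30 − 9) − 20 = 1, and ∂_2 has invariant factor 2 > 1, so H_1 ≅ Z ⊕ Z_2.

(K is a triangulation of the Klein bottle.)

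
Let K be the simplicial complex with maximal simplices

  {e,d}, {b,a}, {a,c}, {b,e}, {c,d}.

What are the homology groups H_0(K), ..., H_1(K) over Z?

K has 5 vertices, 5 edges.
rank ∂_0 = 0, rank ∂_1 = 4 ⇒ b_0 = 5 − 0 − 4 = 1; all invariant factors of ∂_1 are 1 so no torsion. So H_0 ≅ Z.
rank ∂_1 = 4, rank ∂_2 = 0 ⇒ b_1 = 5 − 4 − 0 = 1. So H_1 ≅ Z.

H_0 ≅ Z,  H_1 ≅ Z.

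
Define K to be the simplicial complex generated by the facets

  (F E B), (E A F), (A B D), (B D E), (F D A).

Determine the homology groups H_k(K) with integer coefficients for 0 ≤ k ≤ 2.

We work with the vertex ordering A < B < D < E < F. The simplices of K, each written with vertices in increasing order, are:

  0-simplices (5): A, B, D, E, F
  1-simplices (10): AB, AD, AE, AF, BD, BE, BF, DE, DF, EF
  2-simplices (5): ABD, ADF, AEF, BDE, BEF

so the chain groups are C_0 ≅ Z^5, C_1 ≅ Z^10, C_2 ≅ Z^5.

Boundary ∂_1: C_1 → C_0 is given by ∂[p,q] = [q] − [p]. For instance
  ∂BE = E − B.
This gives a 5×10 integer matrix of rank 4; reducing to Smith normal form yields diagonal entries (1,1,1,1).

Boundary ∂_2: C_2 → C_1 maps a triangle to the signed sum of its edges. For instance
  ∂ABD = BD − AD + AB,
  ∂AEF = EF − AF + AE.
The 10×5 boundary matrix has rank 5 and Smith normal form diag(1,1,1,1,1).

Now H_k = ker ∂_k / im ∂_{k+1}, so:

  H_0: rank C_0 − rank ∂_1 = 5 − 4 = 1, and the invariant factors of ∂_1 are all 1, so H_0 ≅ Z.
  H_1: rank ker ∂_1 − rank ∂_2 = (10 − 4) − 5 = 1, and the invariant factors of ∂_2 are all 1, so H_1 ≅ Z.
  H_2: rank ker ∂_2 − rank ∂_3 = (5 − 5) − 0 = 0, and there is no ∂_3, so H_2 ≅ 0.

As a check, the Euler characteristic is 5 − 10 + 5 = 0, which agrees with 1 − 1 + 0 = 0.

H_0 = Z,  H_1 = Z,  H_2 = 0.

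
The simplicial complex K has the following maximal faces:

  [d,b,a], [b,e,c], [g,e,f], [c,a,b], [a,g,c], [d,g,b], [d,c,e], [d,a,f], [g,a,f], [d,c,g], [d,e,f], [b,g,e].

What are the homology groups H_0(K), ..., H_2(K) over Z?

H_0 = Z,  H_1 = Z/2,  H_2 = 0.

K has 7 vertices, 18 edges, 12 triangles.
rank ∂_0 = 0, rank ∂_1 = 6 ⇒ b_0 = 7 − 0 − 6 = 1; all invariant factors of ∂_1 are 1 so no torsion. So H_0 = Z.
rank ∂_1 = 6, rank ∂_2 = 12 ⇒ b_1 = 18 − 6 − 12 = 0; ∂_2 has invariant factor(s) [2] giving torsion. So H_1 = Z/2.
rank ∂_2 = 12, rank ∂_3 = 0 ⇒ b_2 = 12 − 12 − 0 = 0. So H_2 = 0.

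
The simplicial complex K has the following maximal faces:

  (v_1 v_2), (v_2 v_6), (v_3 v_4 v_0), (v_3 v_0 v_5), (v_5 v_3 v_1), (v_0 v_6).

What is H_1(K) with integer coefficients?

Fix the vertex order v_0 < v_1 < v_2 < v_3 < v_4 < v_5 < v_6 and write every simplex with vertices in increasing order. Then dim K = 2 and the simplices of K are:

  0-simplices (7): [v_0], [v_1], [v_2], [v_3], [v_4], [v_5], [v_6]
  1-simplices (10): [v_0,v_3], [v_0,v_4], [v_0,v_5], [v_0,v_6], [v_1,v_2], [v_1,v_3], [v_1,v_5], [v_2,v_6], [v_3,v_4], [v_3,v_5]
  2-simplices (3): [v_0,v_3,v_4], [v_0,v_3,v_5], [v_1,v_3,v_5]

so the chain groups are C_0 ≅ Z^7, C_1 ≅ Z^10, C_2 ≅ Z^3.

Boundary ∂_1: C_1 → C_0 is given by ∂[p,q] = [q] − [p].
This gives a 7×10 integer matrix of rank 6; reducing to Smith normal form yields diagonal entries (1,1,1,1,1,1).

Boundary ∂_2: C_2 → C_1 acts by ∂[p,q,r] = [q,r] − [p,r] + [p,q]. For instance
  ∂[v_1,v_3,v_5] = [v_3,v_5] − [v_1,v_5] + [v_1,v_3],
  ∂[v_0,v_3,v_4] = [v_3,v_4] − [v_0,v_4] + [v_0,v_3].
As a 10×3 matrix over Z this has rank 3, with invariant factors (1,1,1).

From H_k ≅ ker(∂_k) / im(∂_{k+1}) we obtain:

  H_1: rank ker ∂_1 − rank ∂_2 = (10 − 6) − 3 = 1, and the invariant factors of ∂_2 are all 1, so H_1 = Z.

H_1 ≅ Z.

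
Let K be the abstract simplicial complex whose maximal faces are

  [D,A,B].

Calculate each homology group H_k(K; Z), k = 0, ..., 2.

H_0 ≅ Z,  H_1 = 0,  H_2 = 0.

Take the total order A < B < D on the vertex set. Then K (dimension 2) consists of the simplices:

  0-simplices (3): A, B, D
  1-simplices (3): AB, AD, BD
  2-simplices (1): ABD

Hence C_0 ≅ Z^3, C_1 ≅ Z^3, C_2 ≅ Z^1.

Boundary ∂_1: C_1 → C_0 is given by ∂[p,q] = [q] − [p].
The 3×3 boundary matrix has rank 2 and Smith normal form diag(1,1).

The boundary map ∂_2: C_2 → C_1 maps a triangle to the signed sum of its edges. For instance
  ∂ABD = BD − AD + AB.
The 3×1 boundary matrix has rank 1 and Smith normal form diag(1).

Now H_k = ker ∂_k / im ∂_{k+1}, so:

  H_0: rank C_0 − rank ∂_1 = 3 − 2 = 1, and the invariant factors of ∂_1 are all 1, so H_0 = Z.
  H_1: rank ker ∂_1 − rank ∂_2 = (3 − 2) − 1 = 0, and the invariant factors of ∂_2 are all 1, so H_1 = 0.
  H_2: rank ker ∂_2 − rank ∂_3 = (1 − 1) − 0 = 0, and there is no ∂_3, so H_2 = 0.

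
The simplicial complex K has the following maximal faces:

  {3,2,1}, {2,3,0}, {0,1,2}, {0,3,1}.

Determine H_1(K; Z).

H_1 ≅ 0.

Order the vertices as 0 < 1 < 2 < 3. Listing each simplex with vertices in this order, K has dimension 2 with simplices:

  0-simplices (4): [0], [1], [2], [3]
  1-simplices (6): [0,1], [0,2], [0,3], [1,2], [1,3], [2,3]
  2-simplices (4): [0,1,2], [0,1,3], [0,2,3], [1,2,3]

so the chain groups are C_0 ≅ Z^4, C_1 ≅ Z^6, C_2 ≅ Z^4.

The boundary map ∂_1: C_1 → C_0 sends each edge [p,q] (with p < q) to q − p. For instance
  ∂[0,2] = [2] − [0].
This gives a 4×6 integer matrix of rank 3; reducing to Smith normal form yields diagonal entries (1,1,1).

Boundary ∂_2: C_2 → C_1 acts by ∂[p,q,r] = [q,r] − [p,r] + [p,q]. For instance
  ∂[0,1,3] = [1,3] − [0,3] + [0,1],
  ∂[0,2,3] = [2,3] − [0,3] + [0,2].
The resulting 6×4 matrix has rank 3, and its Smith normal form has invariant factors (1,1,1).

From H_k ≅ ker(∂_k) / im(∂_{k+1}) we obtain:

  H_1: rank ker ∂_1 − rank ∂_2 = (6 − 3) − 3 = 0, and the invariant factors of ∂_2 are all 1, so H_1 ≅ 0.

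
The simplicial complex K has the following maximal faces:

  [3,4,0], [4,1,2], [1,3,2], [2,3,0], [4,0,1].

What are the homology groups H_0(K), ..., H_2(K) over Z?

Order the vertices as 0 < 1 < 2 < 3 < 4. Listing each simplex with vertices in this order, K has dimension 2 with simplices:

  0-simplices (5): [0], [1], [2], [3], [4]
  1-simplices (10): [0,1], [0,2], [0,3], [0,4], [1,2], [1,3], [1,4], [2,3], [2,4], [3,4]
  2-simplices (5): [0,1,4], [0,2,3], [0,3,4], [1,2,3], [1,2,4]

Hence C_0 ≅ Z^5, C_1 ≅ Z^10, C_2 ≅ Z^5.

∂_1: C_1 → C_0 is given by ∂[p,q] = [q] − [p].
As a 5×10 matrix over Z this has rank 4, with invariant factors (1,1,1,1).

Boundary ∂_2: C_2 → C_1 acts by ∂[p,q,r] = [q,r] − [p,r] + [p,q]. For instance
  ∂[1,2,4] = [2,4] − [1,4] + [1,2],
  ∂[1,2,3] = [2,3] − [1,3] + [1,2].
The resulting 10×5 matrix has rank 5, and its Smith normal form has invariant factors (1,1,1,1,1).

Now H_k = ker ∂_k / im ∂_{k+1}, so:

  H_0: rank C_0 − rank ∂_1 = 5 − 4 = 1, and the invariant factors of ∂_1 are all 1, so H_0 ≅ Z.
  H_1: rank ker ∂_1 − rank ∂_2 = (10 − 4) − 5 = 1, and the invariant factors of ∂_2 are all 1, so H_1 ≅ Z.
  H_2: rank ker ∂_2 − rank ∂_3 = (5 − 5) − 0 = 0, and there is no ∂_3, so H_2 ≅ 0.

H_0 = Z,  H_1 = Z,  H_2 = 0.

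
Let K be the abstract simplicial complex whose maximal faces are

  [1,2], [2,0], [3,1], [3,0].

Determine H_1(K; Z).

Take the total order 0 < 1 < 2 < 3 on the vertex set. Then K (dimension 1) consists of the simplices:

  0-simplices (4): [0], [1], [2], [3]
  1-simplices (4): [0,2], [0,3], [1,2], [1,3]

so the chain groups are C_0 ≅ Z^4, C_1 ≅ Z^4.

∂_1: C_1 → C_0 is given by ∂[p,q] = [q] − [p].
As a 4×4 matrix over Z this has rank 3, with invariant factors (1,1,1).

From H_k ≅ ker(∂_k) / im(∂_{k+1}) we obtain:

  H_1: rank ker ∂_1 − rank ∂_2 = (4 − 3) − 0 = 1, and there is no ∂_2, so H_1 = Z.

H_1 ≅ Z.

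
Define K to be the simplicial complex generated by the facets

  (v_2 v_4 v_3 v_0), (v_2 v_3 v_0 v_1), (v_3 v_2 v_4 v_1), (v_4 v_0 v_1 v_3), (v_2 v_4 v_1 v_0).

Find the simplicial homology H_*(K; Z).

H_0 ≅ Z,  H_1 = 0,  H_2 = 0,  H_3 ≅ Z.

K has 5 vertices, 10 edges, 10 triangles, 5 3-simplices.
rank ∂_0 = 0, rank ∂_1 = 4 ⇒ b_0 = 5 − 0 − 4 = 1; all invariant factors of ∂_1 are 1 so no torsion. So H_0 ≅ Z.
rank ∂_1 = 4, rank ∂_2 = 6 ⇒ b_1 = 10 − 4 − 6 = 0; all invariant factors of ∂_2 are 1 so no torsion. So H_1 ≅ 0.
rank ∂_2 = 6, rank ∂_3 = 4 ⇒ b_2 = 10 − 6 − 4 = 0; all invariant factors of ∂_3 are 1 so no torsion. So H_2 ≅ 0.
rank ∂_3 = 4, rank ∂_4 = 0 ⇒ b_3 = 5 − 4 − 0 = 1. So H_3 ≅ Z.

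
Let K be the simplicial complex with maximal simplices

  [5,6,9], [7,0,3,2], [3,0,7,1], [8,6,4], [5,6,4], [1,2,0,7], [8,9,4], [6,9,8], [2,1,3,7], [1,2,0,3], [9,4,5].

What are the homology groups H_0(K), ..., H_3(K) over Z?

Order the vertices as 0 < 1 < 2 < 3 < 4 < 5 < 6 < 7 < 8 < 9. Listing each simplex with vertices in this order, K has dimension 3 with simplices:

  0-simplices (10): [0], [1], [2], [3], [4], [5], [6], [7], [8], [9]
  1-simplices (19): [0,1], [0,2], [0,3], [0,7], [1,2], [1,3], [1,7], [2,3], [2,7], [3,7], [4,5], [4,6], [4,8], [4,9], [5,6], [5,9], [6,8], [6,9], [8,9]
  2-simplices (16): [0,1,2], [0,1,3], [0,1,7], [0,2,3], [0,2,7], [0,3,7], [1,2,3], [1,2,7], [1,3,7], [2,3,7], [4,5,6], [4,5,9], [4,6,8], [4,8,9], [5,6,9], [6,8,9]
  3-simplices (5): [0,1,2,3], [0,1,2,7], [0,1,3,7], [0,2,3,7], [1,2,3,7]

so the chain groups are C_0 ≅ Z^10, C_1 ≅ Z^19, C_2 ≅ Z^16, C_3 ≅ Z^5.

Boundary ∂_1: C_1 → C_0 is given by ∂[p,q] = [q] − [p]. For instance
  ∂[8,9] = [9] − [8].
As a 10×19 matrix over Z this has rank 8, with invariant factors (1,1,1,1,1,1,1,1).

The boundary map ∂_2: C_2 → C_1 acts by ∂[p,q,r] = [q,r] − [p,r] + [p,q]. For instance
  ∂[4,8,9] = [8,9] − [4,9] + [4,8],
  ∂[4,5,6] = [5,6] − [4,6] + [4,5].
The resulting 19×16 matrix has rank 11, and its Smith normal form has invariant factors (1,1,1,1,1,1,1,1,1,1,1).

The boundary map ∂_3: C_3 → C_2 sends each 3-simplex σ to the alternating sum Σ_i (−1)^i (σ with its i-th vertex removed). For instance
  ∂[0,1,2,7] = [1,2,7] − [0,2,7] + [0,1,7] − [0,1,2],
  ∂[0,2,3,7] = [2,3,7] − [0,3,7] + [0,2,7] − [0,2,3].
The resulting 16×5 matrix has rank 4, and its Smith normal form has invariant factors (1,1,1,1).

Reading off H_k = ker ∂_k / im ∂_{k+1}:

  H_0: rank C_0 − rank ∂_1 = 10 − 8 = 2, and the invariant factors of ∂_1 are all 1, so H_0 = Z^2.
  H_1: rank ker ∂_1 − rank ∂_2 = (19 − 8) − 11 = 0, and the invariant factors of ∂_2 are all 1, so H_1 = 0.
  H_2: rank ker ∂_2 − rank ∂_3 = (16 − 11) − 4 = 1, and the invariant factors of ∂_3 are all 1, so H_2 = Z.
  H_3: rank ker ∂_3 − rank ∂_4 = (5 − 4) − 0 = 1, and there is no ∂_4, so H_3 = Z.

H_0 ≅ Z^2,  H_1 = 0,  H_2 ≅ Z,  H_3 ≅ Z.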